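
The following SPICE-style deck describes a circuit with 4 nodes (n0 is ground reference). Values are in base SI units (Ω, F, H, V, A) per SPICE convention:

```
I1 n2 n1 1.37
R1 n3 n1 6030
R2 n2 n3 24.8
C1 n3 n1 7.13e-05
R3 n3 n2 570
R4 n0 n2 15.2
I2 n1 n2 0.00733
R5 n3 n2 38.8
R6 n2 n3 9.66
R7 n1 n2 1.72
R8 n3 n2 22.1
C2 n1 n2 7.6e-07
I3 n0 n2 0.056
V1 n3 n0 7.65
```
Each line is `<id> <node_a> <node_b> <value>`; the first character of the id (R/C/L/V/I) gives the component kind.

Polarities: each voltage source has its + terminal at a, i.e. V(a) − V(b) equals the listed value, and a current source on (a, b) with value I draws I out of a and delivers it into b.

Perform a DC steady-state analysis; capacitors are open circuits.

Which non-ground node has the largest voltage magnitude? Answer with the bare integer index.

MNA unknowns: 3 node voltages V₁..V_3 plus 1 source current (V1)
I1: z[2]−=1.37, z[1]+=1.37
R1: Y=0.0001658 on G[3,1]
R2: Y=0.04032 on G[2,3]
C1: Y=0.000 on G[3,1]
R3: Y=0.001754 on G[3,2]
R4: Y=0.06579 on G[0,2]
I2: z[1]−=0.00733, z[2]+=0.00733
R5: Y=0.02577 on G[3,2]
R6: Y=0.1035 on G[2,3]
R7: Y=0.5814 on G[1,2]
R8: Y=0.04525 on G[3,2]
C2: Y=0.000 on G[1,2]
I3: z[0]−=0.056, z[2]+=0.056
V1: row V3−V0=7.65, i_V1 at 3,0
solve → V1=8.409, V2=6.066, V3=7.650
aux → i_V1=-0.3431

1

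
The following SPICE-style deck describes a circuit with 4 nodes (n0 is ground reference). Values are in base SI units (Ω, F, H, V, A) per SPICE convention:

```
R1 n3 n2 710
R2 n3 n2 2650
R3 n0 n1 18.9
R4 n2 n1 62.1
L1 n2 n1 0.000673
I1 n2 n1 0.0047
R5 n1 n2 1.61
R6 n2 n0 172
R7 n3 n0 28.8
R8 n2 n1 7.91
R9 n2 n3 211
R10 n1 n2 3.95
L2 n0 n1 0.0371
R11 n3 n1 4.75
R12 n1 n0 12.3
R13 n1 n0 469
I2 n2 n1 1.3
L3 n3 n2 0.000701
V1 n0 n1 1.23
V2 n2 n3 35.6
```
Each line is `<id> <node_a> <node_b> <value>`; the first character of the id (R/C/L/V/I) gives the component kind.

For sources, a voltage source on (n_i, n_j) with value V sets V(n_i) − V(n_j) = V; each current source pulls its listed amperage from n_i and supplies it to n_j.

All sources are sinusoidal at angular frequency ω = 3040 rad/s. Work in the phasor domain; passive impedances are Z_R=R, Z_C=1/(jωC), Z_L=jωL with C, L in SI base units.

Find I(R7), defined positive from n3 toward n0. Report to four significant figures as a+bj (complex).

-1.101+0.06872j A

Element admittances at ω=3040 rad/s:
  Y(R1) = 0.001408+0.000j S between n3,n2
  Y(R2) = 0.0003774+0.000j S between n3,n2
  Y(R3) = 0.05291+0.000j S between n0,n1
  Y(R4) = 0.01610+0.000j S between n2,n1
  Y(L1) = 0.000-0.4888j S between n2,n1
  I1: injects 0.0047 A into n1 (from n2)
  Y(R5) = 0.6211+0.000j S between n1,n2
  Y(R6) = 0.005814+0.000j S between n2,n0
  Y(R7) = 0.03472+0.000j S between n3,n0
  Y(R8) = 0.1264+0.000j S between n2,n1
  Y(R9) = 0.004739+0.000j S between n2,n3
  Y(R10) = 0.2532+0.000j S between n1,n2
  Y(L2) = 0.000-0.008867j S between n0,n1
  Y(R11) = 0.2105+0.000j S between n3,n1
  Y(R12) = 0.08130+0.000j S between n1,n0
  Y(R13) = 0.002132+0.000j S between n1,n0
  I2: injects 1.3 A into n1 (from n2)
  Y(L3) = 0.000-0.4693j S between n3,n2
  V1: constraint V(n0)−V(n1) = 1.23
  V2: constraint V(n2)−V(n3) = 35.6
Assemble and solve the 5×5 MNA system:
  V(n1)=-1.230+0.000j  V(n2)=3.904+1.979j  V(n3)=-31.70+1.979j
  i(V1)=-1.246+0.09113j  i(V2)=-7.747+17.19j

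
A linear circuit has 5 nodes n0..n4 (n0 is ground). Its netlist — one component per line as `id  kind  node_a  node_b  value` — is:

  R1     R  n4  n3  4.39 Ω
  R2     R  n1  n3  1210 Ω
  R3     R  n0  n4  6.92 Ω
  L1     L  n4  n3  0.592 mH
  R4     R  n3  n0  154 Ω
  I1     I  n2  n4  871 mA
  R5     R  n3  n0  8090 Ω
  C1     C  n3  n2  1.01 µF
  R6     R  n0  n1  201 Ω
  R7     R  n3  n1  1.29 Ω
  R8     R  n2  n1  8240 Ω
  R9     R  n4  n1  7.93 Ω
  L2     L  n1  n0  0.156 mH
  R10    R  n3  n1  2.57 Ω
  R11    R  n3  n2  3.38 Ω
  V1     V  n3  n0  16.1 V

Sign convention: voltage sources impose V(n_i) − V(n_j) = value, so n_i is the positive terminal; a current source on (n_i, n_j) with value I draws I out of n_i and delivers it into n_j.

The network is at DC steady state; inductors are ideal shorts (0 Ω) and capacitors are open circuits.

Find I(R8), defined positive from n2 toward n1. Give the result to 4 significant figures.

0.001596 A

Element admittances at DC:
  Y(R1) = 0.2278 S between n4,n3
  Y(R2) = 0.0008264 S between n1,n3
  Y(R3) = 0.1445 S between n0,n4
  L1: short n4↔n3 (DC inductor)
  Y(R4) = 0.006494 S between n3,n0
  I1: injects 0.871 A into n4 (from n2)
  Y(R5) = 0.0001236 S between n3,n0
  Y(C1) = 0.000 S between n3,n2
  Y(R6) = 0.004975 S between n0,n1
  Y(R7) = 0.7752 S between n3,n1
  Y(R8) = 0.0001214 S between n2,n1
  Y(R9) = 0.1261 S between n4,n1
  L2: short n1↔n0 (DC inductor)
  Y(R10) = 0.3891 S between n3,n1
  Y(R11) = 0.2959 S between n3,n2
  V1: constraint V(n3)−V(n0) = 16.1
Assemble and solve the 7×7 MNA system:
  V(n1)=0.000  V(n2)=13.15  V(n3)=16.10  V(n4)=16.10
  i(L1)=-3.486  i(L2)=20.79  i(V1)=-23.22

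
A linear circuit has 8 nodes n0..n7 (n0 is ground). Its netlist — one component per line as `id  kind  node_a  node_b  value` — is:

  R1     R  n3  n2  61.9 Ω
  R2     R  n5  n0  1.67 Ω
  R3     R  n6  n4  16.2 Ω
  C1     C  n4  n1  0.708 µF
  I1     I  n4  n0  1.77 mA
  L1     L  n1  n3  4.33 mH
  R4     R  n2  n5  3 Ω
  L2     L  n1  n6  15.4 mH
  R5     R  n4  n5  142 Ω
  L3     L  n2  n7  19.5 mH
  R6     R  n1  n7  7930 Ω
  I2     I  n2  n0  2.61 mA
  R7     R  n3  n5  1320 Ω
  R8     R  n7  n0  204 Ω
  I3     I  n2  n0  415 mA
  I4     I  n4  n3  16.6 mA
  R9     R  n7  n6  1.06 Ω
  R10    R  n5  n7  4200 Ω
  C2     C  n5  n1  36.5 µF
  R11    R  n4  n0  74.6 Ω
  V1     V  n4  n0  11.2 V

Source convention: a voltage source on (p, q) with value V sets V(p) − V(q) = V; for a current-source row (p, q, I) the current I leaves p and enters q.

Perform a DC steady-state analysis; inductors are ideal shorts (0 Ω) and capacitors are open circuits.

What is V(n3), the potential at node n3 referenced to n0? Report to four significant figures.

1.622 V

Element admittances at DC:
  Y(R1) = 0.01616 S between n3,n2
  Y(R2) = 0.5988 S between n5,n0
  Y(R3) = 0.06173 S between n6,n4
  Y(C1) = 0.000 S between n4,n1
  I1: injects 0.00177 A into n0 (from n4)
  L1: short n1↔n3 (DC inductor)
  Y(R4) = 0.3333 S between n2,n5
  L2: short n1↔n6 (DC inductor)
  Y(R5) = 0.007042 S between n4,n5
  L3: short n2↔n7 (DC inductor)
  Y(R6) = 0.0001261 S between n1,n7
  I2: injects 0.00261 A into n0 (from n2)
  Y(R7) = 0.0007576 S between n3,n5
  Y(R8) = 0.004902 S between n7,n0
  I3: injects 0.415 A into n0 (from n2)
  I4: injects 0.0166 A into n3 (from n4)
  Y(R9) = 0.9434 S between n7,n6
  Y(R10) = 0.0002381 S between n5,n7
  Y(C2) = 0.000 S between n5,n1
  Y(R11) = 0.01340 S between n4,n0
  V1: constraint V(n4)−V(n0) = 11.2
Assemble and solve the 11×11 MNA system:
  V(n1)=1.622  V(n2)=0.9893  V(n3)=1.622  V(n4)=11.20  V(n5)=0.4362  V(n6)=1.622  V(n7)=0.9893
  i(L1)=-0.005484  i(L2)=0.005405  i(L3)=-0.5918  i(V1)=-0.8356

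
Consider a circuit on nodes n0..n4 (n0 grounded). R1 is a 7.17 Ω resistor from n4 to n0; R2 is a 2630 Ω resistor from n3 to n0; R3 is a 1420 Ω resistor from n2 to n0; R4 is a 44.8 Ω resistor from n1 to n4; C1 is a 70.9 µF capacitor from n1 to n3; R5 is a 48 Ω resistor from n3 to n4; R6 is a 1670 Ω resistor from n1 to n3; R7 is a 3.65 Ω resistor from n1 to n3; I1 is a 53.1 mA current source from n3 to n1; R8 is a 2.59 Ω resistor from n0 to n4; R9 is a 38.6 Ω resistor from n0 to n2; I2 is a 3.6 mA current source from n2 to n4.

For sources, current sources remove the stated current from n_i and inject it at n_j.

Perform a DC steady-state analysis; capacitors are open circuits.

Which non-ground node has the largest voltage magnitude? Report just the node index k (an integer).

MNA unknowns: 4 node voltages V₁..V_4
R1: Y=0.1395 on G[4,0]
R2: Y=0.0003802 on G[3,0]
R3: Y=0.0007042 on G[2,0]
R4: Y=0.02232 on G[1,4]
C1: Y=0.000 on G[1,3]
R5: Y=0.02083 on G[3,4]
R6: Y=0.0005988 on G[1,3]
R7: Y=0.2740 on G[1,3]
I1: z[3]−=0.0531, z[1]+=0.0531
R8: Y=0.3861 on G[0,4]
R9: Y=0.02591 on G[0,2]
I2: z[2]−=0.0036, z[4]+=0.0036
solve → V1=0.09750, V2=-0.1353, V3=-0.08853, V4=0.006914

2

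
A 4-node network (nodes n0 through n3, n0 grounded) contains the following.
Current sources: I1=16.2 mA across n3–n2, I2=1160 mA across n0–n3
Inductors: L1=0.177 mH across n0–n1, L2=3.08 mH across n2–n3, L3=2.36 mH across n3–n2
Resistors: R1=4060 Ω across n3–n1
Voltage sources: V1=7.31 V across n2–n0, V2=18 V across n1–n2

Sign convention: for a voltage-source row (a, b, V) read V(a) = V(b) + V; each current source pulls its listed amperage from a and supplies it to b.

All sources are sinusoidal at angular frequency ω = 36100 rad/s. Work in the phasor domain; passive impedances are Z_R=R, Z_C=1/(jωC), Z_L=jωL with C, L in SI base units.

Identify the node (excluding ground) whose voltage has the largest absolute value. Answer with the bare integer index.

MNA unknowns: 3 node voltages V₁..V_3 plus 2 source currents (V1, V2)
I1: z[3]−=0.0162, z[2]+=0.0162
L1: Y=0.000-0.1565j on G[0,1]
L2: Y=0.000-0.008994j on G[2,3]
I2: z[0]−=1.16, z[3]+=1.16
R1: Y=0.0002463+0.000j on G[3,1]
L3: Y=0.000-0.01174j on G[3,2]
V1: row V2−V0=7.31, i_V1 at 2,0
V2: row V1−V2=18, i_V2 at 1,2
solve → V1=25.31+0.000j, V2=7.310+0.000j, V3=7.968+55.38j
aux → i_V1=1.160+3.961j, i_V2=-0.004271+3.975j

3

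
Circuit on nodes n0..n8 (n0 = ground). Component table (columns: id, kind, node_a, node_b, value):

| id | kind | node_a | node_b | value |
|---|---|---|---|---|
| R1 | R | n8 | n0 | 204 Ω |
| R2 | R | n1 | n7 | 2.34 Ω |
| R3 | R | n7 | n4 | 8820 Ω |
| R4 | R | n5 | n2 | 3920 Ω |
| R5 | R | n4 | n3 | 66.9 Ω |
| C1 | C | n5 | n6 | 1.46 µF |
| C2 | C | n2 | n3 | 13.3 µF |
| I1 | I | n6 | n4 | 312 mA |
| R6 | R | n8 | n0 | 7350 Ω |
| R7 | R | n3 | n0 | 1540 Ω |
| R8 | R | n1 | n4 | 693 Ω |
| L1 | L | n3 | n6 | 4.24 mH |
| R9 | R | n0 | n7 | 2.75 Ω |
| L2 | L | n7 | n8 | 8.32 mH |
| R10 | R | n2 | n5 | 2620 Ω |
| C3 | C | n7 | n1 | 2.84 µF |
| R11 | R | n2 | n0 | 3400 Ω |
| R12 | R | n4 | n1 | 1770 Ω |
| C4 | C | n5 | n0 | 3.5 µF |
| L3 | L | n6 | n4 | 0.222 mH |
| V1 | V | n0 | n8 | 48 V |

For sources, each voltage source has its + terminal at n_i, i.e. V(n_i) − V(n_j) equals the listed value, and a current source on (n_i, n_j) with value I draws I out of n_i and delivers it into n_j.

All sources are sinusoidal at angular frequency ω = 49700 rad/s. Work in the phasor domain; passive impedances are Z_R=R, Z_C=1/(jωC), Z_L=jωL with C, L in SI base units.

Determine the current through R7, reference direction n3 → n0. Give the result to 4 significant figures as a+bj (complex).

-0.0005519+0.001808j A

Apply KCL at each of the 8 non-ground nodes and solve the resulting linear system.
Node n1: branches {R2, R8, C3, R12} → V_1 = 0.001397+0.3489j
Node n2: branches {R4, C2, R10, R11} → V_2 = -0.8539+2.783j
Node n3: branches {R5, C2, R7, L1} → V_3 = -0.8499+2.785j
Node n4: branches {R3, R5, I1, R8, R12, L3} → V_4 = -0.04600+3.286j
Node n5: branches {R4, C1, R10, C4} → V_5 = -0.05093-0.005192j
Node n6: branches {C1, I1, L1, L3} → V_6 = -0.1975-0.02468j
Node n7: branches {R2, R3, R9, L2, C3} → V_7 = -0.002512+0.3363j
Node n8: branches {R1, R6, L2, V1} → V_8 = -48.00+0.000j
Source currents: i(V1)=-0.2426+0.1161j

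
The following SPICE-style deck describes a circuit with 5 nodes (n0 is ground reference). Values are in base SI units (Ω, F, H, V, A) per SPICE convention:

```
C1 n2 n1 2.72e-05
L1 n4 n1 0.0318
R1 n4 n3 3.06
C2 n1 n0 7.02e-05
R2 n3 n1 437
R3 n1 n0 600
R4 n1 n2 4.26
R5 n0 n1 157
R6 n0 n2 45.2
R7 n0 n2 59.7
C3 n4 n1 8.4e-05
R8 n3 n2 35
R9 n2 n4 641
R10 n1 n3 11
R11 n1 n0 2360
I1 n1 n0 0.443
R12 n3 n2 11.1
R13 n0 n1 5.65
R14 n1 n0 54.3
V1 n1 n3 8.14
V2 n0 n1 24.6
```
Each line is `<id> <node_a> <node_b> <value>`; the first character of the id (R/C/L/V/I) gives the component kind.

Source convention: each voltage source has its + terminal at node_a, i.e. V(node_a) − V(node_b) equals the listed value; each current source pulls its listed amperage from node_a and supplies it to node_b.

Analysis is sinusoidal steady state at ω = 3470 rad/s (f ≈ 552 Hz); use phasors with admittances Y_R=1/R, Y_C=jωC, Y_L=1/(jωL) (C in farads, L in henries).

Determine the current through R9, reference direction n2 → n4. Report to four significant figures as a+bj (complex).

MNA unknowns: 4 node voltages V₁..V_4 plus 2 source currents (V1, V2)
C1: Y=0.000+0.09438j on G[2,1]
L1: Y=0.000-0.009062j on G[4,1]
R1: Y=0.3268+0.000j on G[4,3]
C2: Y=0.000+0.2436j on G[1,0]
R2: Y=0.002288+0.000j on G[3,1]
R3: Y=0.001667+0.000j on G[1,0]
R4: Y=0.2347+0.000j on G[1,2]
R5: Y=0.006369+0.000j on G[0,1]
R6: Y=0.02212+0.000j on G[0,2]
R7: Y=0.01675+0.000j on G[0,2]
C3: Y=0.000+0.2915j on G[4,1]
R8: Y=0.02857+0.000j on G[3,2]
R9: Y=0.001560+0.000j on G[2,4]
R10: Y=0.09091+0.000j on G[1,3]
R11: Y=0.0004237+0.000j on G[1,0]
I1: z[1]−=0.443, z[0]+=0.443
R12: Y=0.09009+0.000j on G[3,2]
R13: Y=0.1770+0.000j on G[0,1]
R14: Y=0.01842+0.000j on G[1,0]
V1: row V1−V3=8.14, i_V1 at 1,3
V2: row V0−V1=24.6, i_V2 at 0,1
solve → V1=-24.60+0.000j, V2=-24.64+0.02471j, V3=-32.74+0.000j, V4=-29.26+4.005j
aux → i_V1=-2.859-1.312j, i_V2=-5.530-5.991j

0.007207-0.006210j A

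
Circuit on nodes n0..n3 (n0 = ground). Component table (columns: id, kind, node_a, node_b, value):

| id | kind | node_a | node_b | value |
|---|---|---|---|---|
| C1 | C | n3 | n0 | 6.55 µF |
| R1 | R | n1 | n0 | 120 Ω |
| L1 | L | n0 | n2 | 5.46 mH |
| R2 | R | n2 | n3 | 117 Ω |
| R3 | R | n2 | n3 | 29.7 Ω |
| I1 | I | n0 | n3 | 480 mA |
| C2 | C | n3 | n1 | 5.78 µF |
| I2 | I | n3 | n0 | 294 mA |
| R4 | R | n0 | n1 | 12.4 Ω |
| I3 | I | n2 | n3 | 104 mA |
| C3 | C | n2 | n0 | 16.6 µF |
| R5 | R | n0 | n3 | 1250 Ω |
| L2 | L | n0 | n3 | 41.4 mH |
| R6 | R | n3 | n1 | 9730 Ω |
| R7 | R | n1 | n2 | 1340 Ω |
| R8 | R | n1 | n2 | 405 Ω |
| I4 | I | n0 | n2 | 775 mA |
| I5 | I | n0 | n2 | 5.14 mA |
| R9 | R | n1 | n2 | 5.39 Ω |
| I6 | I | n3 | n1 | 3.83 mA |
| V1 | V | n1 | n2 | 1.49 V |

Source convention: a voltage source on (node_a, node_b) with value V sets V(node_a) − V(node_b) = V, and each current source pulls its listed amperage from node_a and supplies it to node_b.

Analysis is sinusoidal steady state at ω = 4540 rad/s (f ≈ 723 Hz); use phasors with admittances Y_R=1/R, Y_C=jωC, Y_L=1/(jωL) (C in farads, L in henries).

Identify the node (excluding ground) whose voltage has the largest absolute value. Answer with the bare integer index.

Element admittances at ω=4540 rad/s:
  Y(C1) = 0.000+0.02974j S between n3,n0
  Y(R1) = 0.008333+0.000j S between n1,n0
  Y(L1) = 0.000-0.04034j S between n0,n2
  Y(R2) = 0.008547+0.000j S between n2,n3
  Y(R3) = 0.03367+0.000j S between n2,n3
  I1: injects 0.48 A into n3 (from n0)
  Y(C2) = 0.000+0.02624j S between n3,n1
  I2: injects 0.294 A into n0 (from n3)
  Y(R4) = 0.08065+0.000j S between n0,n1
  I3: injects 0.104 A into n3 (from n2)
  Y(C3) = 0.000+0.07536j S between n2,n0
  Y(R5) = 0.0008000+0.000j S between n0,n3
  Y(L2) = 0.000-0.005320j S between n0,n3
  Y(R6) = 0.0001028+0.000j S between n3,n1
  Y(R7) = 0.0007463+0.000j S between n1,n2
  Y(R8) = 0.002469+0.000j S between n1,n2
  I4: injects 0.775 A into n2 (from n0)
  I5: injects 0.00514 A into n2 (from n0)
  Y(R9) = 0.1855+0.000j S between n1,n2
  I6: injects 0.00383 A into n1 (from n3)
  V1: constraint V(n1)−V(n2) = 1.49
Assemble and solve the 4×4 MNA system:
  V(n1)=7.290-3.991j  V(n2)=5.800-3.991j  V(n3)=6.458-7.068j
  i(V1)=-0.8454+0.3330j

3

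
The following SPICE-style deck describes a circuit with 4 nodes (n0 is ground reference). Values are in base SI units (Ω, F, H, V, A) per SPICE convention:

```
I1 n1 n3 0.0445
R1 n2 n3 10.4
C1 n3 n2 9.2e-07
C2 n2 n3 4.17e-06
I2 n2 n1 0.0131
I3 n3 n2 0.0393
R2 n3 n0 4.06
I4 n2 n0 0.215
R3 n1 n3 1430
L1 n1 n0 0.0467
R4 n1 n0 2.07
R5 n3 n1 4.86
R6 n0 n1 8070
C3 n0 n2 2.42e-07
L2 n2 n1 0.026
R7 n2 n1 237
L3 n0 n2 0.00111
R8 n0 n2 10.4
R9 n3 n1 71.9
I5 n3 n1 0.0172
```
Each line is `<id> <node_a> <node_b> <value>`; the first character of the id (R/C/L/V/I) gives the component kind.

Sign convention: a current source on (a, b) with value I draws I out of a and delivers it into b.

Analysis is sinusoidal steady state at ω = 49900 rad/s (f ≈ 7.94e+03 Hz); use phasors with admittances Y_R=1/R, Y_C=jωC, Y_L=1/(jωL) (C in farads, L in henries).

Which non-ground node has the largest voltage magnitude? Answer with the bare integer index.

Element admittances at ω=49900 rad/s:
  I1: injects 0.0445 A into n3 (from n1)
  Y(R1) = 0.09615+0.000j S between n2,n3
  Y(C1) = 0.000+0.04591j S between n3,n2
  Y(C2) = 0.000+0.2081j S between n2,n3
  I2: injects 0.0131 A into n1 (from n2)
  I3: injects 0.0393 A into n2 (from n3)
  Y(R2) = 0.2463+0.000j S between n3,n0
  I4: injects 0.215 A into n0 (from n2)
  Y(R3) = 0.0006993+0.000j S between n1,n3
  Y(L1) = 0.000-0.0004291j S between n1,n0
  Y(R4) = 0.4831+0.000j S between n1,n0
  Y(R5) = 0.2058+0.000j S between n3,n1
  Y(R6) = 0.0001239+0.000j S between n0,n1
  Y(C3) = 0.000+0.01208j S between n0,n2
  Y(L2) = 0.000-0.0007708j S between n2,n1
  Y(R7) = 0.004219+0.000j S between n2,n1
  Y(L3) = 0.000-0.01805j S between n0,n2
  Y(R8) = 0.09615+0.000j S between n0,n2
  Y(R9) = 0.01391+0.000j S between n3,n1
  I5: injects 0.0172 A into n1 (from n3)
Assemble and solve the 3×3 MNA system:
  V(n1)=-0.1360-0.02460j  V(n2)=-0.6463+0.3041j  V(n3)=-0.3612-0.08636j

2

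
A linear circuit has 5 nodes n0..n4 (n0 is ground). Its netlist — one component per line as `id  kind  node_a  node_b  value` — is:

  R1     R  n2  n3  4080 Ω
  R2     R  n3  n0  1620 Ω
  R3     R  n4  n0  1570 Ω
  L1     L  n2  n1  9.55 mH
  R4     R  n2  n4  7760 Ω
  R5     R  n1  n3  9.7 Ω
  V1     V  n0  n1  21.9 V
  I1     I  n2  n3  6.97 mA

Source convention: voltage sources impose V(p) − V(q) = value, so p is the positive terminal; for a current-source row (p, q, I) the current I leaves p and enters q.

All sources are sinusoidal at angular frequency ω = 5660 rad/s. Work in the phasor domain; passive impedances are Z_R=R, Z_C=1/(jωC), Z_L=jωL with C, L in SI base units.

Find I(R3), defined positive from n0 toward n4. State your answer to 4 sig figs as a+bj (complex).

MNA unknowns: 4 node voltages V₁..V_4 plus 1 source current (V1)
R1: Y=0.0002451+0.000j on G[2,3]
R2: Y=0.0006173+0.000j on G[3,0]
R3: Y=0.0006369+0.000j on G[4,0]
L1: Y=0.000-0.01850j on G[2,1]
R4: Y=0.0001289+0.000j on G[2,4]
R5: Y=0.1031+0.000j on G[1,3]
V1: row V0−V1=21.9, i_V1 at 0,1
I1: z[2]−=0.00697, z[3]+=0.00697
solve → V1=-21.90+0.000j, V2=-21.90-0.2472j, V3=-21.70-0.0005828j, V4=-3.686-0.04159j
aux → i_V1=-0.01574-2.685e-05j

0.002348+2.649e-05j A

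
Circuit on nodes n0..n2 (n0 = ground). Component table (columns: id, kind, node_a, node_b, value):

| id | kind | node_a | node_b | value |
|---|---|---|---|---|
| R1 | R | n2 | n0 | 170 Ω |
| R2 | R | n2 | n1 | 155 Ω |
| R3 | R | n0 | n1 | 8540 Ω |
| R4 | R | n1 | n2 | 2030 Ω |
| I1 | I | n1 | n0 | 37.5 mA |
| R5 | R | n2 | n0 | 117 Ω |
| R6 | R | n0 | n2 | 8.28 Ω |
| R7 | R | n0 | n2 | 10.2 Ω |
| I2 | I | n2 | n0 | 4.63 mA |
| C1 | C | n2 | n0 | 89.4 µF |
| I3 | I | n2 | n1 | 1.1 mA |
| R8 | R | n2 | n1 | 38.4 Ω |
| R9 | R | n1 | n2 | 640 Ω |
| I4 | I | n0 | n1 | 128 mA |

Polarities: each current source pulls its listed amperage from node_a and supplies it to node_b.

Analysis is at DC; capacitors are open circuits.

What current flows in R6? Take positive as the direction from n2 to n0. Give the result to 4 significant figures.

0.04428 A

Apply KCL at each of the 2 non-ground nodes and solve the resulting linear system.
Node n1: branches {R2, R3, R4, I1, I3, R8, R9, I4} → V_1 = 3.008
Node n2: branches {R1, R2, R4, R5, R6, R7, I2, C1, I3, R8, R9} → V_2 = 0.3666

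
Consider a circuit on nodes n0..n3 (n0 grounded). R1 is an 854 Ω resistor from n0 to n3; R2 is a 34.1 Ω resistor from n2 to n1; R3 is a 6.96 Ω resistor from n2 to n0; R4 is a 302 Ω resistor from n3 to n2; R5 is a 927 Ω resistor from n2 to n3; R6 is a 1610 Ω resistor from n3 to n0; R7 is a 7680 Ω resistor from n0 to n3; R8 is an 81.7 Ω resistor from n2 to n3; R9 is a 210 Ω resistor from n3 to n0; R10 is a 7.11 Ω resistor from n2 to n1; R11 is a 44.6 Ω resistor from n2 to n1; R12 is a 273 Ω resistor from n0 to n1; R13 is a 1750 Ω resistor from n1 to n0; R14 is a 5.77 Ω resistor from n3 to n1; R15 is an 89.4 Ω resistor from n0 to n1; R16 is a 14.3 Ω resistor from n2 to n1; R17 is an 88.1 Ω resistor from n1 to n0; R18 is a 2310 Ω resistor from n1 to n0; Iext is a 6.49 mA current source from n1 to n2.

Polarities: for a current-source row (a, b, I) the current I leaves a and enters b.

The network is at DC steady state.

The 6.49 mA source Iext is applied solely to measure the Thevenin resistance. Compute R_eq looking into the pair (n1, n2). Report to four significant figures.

MNA unknowns: 3 node voltages V₁..V_3
R1: Y=0.001171 on G[0,3]
R2: Y=0.02933 on G[2,1]
R3: Y=0.1437 on G[2,0]
R4: Y=0.003311 on G[3,2]
R5: Y=0.001079 on G[2,3]
R6: Y=0.0006211 on G[3,0]
R7: Y=0.0001302 on G[0,3]
R8: Y=0.01224 on G[2,3]
R9: Y=0.004762 on G[3,0]
R10: Y=0.1406 on G[2,1]
R11: Y=0.02242 on G[2,1]
R12: Y=0.003663 on G[0,1]
R13: Y=0.0005714 on G[1,0]
R14: Y=0.1733 on G[3,1]
R15: Y=0.01119 on G[0,1]
R16: Y=0.06993 on G[2,1]
R17: Y=0.01135 on G[1,0]
R18: Y=0.0004329 on G[1,0]
Iext: z[1]−=0.00649, z[2]+=0.00649
solve → V1=-0.01737, V2=0.003985, V3=-0.01497

R_eq = 3.291 Ω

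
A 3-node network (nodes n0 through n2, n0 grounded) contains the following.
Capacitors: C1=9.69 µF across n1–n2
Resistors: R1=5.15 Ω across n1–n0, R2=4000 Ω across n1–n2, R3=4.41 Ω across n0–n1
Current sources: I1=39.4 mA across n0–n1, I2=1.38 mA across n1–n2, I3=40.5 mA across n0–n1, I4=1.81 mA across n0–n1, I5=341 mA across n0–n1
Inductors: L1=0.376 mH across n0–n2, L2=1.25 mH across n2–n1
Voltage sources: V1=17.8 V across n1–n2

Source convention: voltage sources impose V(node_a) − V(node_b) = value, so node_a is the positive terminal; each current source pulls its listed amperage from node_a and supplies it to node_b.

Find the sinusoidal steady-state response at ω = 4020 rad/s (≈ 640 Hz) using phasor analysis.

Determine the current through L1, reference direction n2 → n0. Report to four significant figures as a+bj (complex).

-5.033+3.202j A

Element admittances at ω=4020 rad/s:
  Y(C1) = 0.000+0.03895j S between n1,n2
  Y(R1) = 0.1942+0.000j S between n1,n0
  I1: injects 0.0394 A into n1 (from n0)
  Y(L1) = 0.000-0.6616j S between n0,n2
  I2: injects 0.00138 A into n2 (from n1)
  I3: injects 0.0405 A into n1 (from n0)
  I4: injects 0.00181 A into n1 (from n0)
  Y(R2) = 0.0002500+0.000j S between n1,n2
  I5: injects 0.341 A into n1 (from n0)
  Y(R3) = 0.2268+0.000j S between n0,n1
  Y(L2) = 0.000-0.1990j S between n2,n1
  V1: constraint V(n1)−V(n2) = 17.8
Assemble and solve the 3×3 MNA system:
  V(n1)=12.96-7.607j  V(n2)=-4.840-7.607j
  i(V1)=-5.038+6.051j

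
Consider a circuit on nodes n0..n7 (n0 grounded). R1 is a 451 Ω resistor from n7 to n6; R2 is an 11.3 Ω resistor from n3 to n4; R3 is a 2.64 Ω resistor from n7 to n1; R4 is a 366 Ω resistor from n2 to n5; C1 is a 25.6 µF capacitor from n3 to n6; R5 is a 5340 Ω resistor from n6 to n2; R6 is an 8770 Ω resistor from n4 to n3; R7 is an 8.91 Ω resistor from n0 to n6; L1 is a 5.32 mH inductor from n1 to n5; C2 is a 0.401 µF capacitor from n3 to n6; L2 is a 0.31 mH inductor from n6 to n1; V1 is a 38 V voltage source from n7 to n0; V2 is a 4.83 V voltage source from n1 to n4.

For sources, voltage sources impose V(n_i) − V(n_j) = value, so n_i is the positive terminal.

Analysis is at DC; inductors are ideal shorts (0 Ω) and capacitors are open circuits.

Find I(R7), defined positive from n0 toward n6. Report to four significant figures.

-3.294 A

MNA unknowns: 7 node voltages V₁..V_7 plus 4 source currents (L1, L2, V1, V2)
R1: Y=0.002217 on G[7,6]
R2: Y=0.08850 on G[3,4]
R3: Y=0.3788 on G[7,1]
R4: Y=0.002732 on G[2,5]
C1: Y=0.000 on G[3,6]
R5: Y=0.0001873 on G[6,2]
R6: Y=0.0001140 on G[4,3]
R7: Y=0.1122 on G[0,6]
L1: row V1−V5=0, i_L1 at 1,5
C2: Y=0.000 on G[3,6]
L2: row V6−V1=0, i_L2 at 6,1
V1: row V7−V0=38, i_V1 at 7,0
V2: row V1−V4=4.83, i_V2 at 1,4
solve → V1=29.35, V2=29.35, V3=24.52, V4=24.52, V5=29.35, V6=29.35, V7=38.00
aux → i_L1=0.000, i_L2=-3.275, i_V1=-3.294, i_V2=0.000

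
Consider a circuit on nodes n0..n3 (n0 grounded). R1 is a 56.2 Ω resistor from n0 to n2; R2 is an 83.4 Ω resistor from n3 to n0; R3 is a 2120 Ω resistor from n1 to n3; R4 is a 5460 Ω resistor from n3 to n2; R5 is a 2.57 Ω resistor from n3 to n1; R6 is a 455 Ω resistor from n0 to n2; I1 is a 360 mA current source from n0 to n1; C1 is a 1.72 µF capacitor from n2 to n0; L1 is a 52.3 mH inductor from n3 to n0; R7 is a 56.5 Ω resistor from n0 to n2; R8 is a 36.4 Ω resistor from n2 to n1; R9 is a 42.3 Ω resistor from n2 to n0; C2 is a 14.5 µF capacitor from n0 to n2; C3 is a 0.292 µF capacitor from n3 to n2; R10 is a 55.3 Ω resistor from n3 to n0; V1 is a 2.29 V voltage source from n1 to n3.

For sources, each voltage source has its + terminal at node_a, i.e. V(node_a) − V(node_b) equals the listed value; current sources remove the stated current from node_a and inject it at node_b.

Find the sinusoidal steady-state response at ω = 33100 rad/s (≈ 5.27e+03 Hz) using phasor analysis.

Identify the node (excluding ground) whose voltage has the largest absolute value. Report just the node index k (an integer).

1

Apply KCL at each of the 3 non-ground nodes and solve the resulting linear system.
Node n1: branches {R3, R5, I1, R8, V1} → V_1 = 7.396-0.9657j
Node n2: branches {R1, R4, R6, C1, R7, R8, R9, C2, C3} → V_2 = 0.1023-0.3739j
Node n3: branches {R2, R3, R4, R5, L1, C3, R10, V1} → V_3 = 5.106-0.9657j
Source currents: i(V1)=-0.7325+0.01626j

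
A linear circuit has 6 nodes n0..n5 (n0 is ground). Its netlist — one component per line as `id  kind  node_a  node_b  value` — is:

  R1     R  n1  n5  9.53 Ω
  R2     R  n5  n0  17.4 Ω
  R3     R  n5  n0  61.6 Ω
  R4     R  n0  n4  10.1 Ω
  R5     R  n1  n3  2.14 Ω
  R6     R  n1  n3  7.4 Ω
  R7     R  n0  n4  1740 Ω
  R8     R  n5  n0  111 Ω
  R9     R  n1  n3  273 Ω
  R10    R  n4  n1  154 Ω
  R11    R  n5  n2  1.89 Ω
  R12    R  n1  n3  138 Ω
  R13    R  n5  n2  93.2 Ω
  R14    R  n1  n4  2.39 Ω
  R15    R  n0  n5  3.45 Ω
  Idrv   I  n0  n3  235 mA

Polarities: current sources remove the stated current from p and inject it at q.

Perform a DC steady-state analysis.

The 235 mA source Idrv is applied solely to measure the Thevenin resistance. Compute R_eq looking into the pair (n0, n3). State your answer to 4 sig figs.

R_eq = 7.782 Ω

MNA unknowns: 5 node voltages V₁..V_5
R1: Y=0.1049 on G[1,5]
R2: Y=0.05747 on G[5,0]
R3: Y=0.01623 on G[5,0]
R4: Y=0.09901 on G[0,4]
R5: Y=0.4673 on G[1,3]
R6: Y=0.1351 on G[1,3]
R7: Y=0.0005747 on G[0,4]
R8: Y=0.009009 on G[5,0]
R9: Y=0.003663 on G[1,3]
R10: Y=0.006494 on G[4,1]
R11: Y=0.5291 on G[5,2]
R12: Y=0.007246 on G[1,3]
R13: Y=0.01073 on G[5,2]
R14: Y=0.4184 on G[1,4]
R15: Y=0.2899 on G[0,5]
Idrv: z[0]−=0.235, z[3]+=0.235
solve → V1=1.446, V2=0.3177, V3=1.829, V4=1.171, V5=0.3177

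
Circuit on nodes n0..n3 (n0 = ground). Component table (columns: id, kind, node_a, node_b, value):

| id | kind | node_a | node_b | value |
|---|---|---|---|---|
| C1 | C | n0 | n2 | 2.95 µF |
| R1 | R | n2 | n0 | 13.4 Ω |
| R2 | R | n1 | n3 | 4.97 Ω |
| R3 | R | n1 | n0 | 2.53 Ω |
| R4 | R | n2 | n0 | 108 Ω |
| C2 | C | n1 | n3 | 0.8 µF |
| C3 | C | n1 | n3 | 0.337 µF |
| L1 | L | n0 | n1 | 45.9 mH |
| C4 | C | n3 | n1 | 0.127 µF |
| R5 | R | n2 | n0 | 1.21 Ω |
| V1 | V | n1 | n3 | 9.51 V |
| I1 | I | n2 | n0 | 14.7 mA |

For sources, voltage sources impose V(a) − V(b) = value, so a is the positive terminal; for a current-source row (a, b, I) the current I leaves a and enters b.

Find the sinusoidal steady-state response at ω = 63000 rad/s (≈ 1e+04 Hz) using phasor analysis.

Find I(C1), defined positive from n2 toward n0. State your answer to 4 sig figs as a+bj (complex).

Element admittances at ω=63000 rad/s:
  Y(C1) = 0.000+0.1859j S between n0,n2
  Y(R1) = 0.07463+0.000j S between n2,n0
  Y(R2) = 0.2012+0.000j S between n1,n3
  Y(R3) = 0.3953+0.000j S between n1,n0
  Y(R4) = 0.009259+0.000j S between n2,n0
  Y(C2) = 0.000+0.05040j S between n1,n3
  Y(C3) = 0.000+0.02123j S between n1,n3
  Y(L1) = 0.000-0.0003458j S between n0,n1
  Y(C4) = 0.000+0.008001j S between n3,n1
  Y(R5) = 0.8264+0.000j S between n2,n0
  V1: constraint V(n1)−V(n3) = 9.51
  I1: injects 0.0147 A into n0 (from n2)
Assemble and solve the 4×4 MNA system:
  V(n1)=0.000+0.000j  V(n2)=-0.01550+0.003165j  V(n3)=-9.510+0.000j
  i(V1)=-1.913-0.7573j

-0.0005882-0.002881j A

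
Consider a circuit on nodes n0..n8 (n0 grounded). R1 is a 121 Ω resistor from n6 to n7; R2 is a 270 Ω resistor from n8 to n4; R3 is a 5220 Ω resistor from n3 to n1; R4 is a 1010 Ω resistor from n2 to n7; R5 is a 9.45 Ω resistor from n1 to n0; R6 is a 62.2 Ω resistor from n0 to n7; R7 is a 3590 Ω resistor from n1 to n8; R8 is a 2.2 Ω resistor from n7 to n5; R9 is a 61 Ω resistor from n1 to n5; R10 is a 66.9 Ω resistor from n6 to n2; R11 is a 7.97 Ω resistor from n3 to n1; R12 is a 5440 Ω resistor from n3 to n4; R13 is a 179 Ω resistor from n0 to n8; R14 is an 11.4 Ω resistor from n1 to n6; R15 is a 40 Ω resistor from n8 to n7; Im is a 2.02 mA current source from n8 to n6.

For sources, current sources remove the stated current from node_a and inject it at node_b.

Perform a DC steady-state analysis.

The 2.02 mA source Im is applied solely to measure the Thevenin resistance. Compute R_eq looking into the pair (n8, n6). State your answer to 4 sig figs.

Apply KCL at each of the 8 non-ground nodes and solve the resulting linear system.
Node n1: branches {R3, R5, R7, R9, R11, R14} → V_1 = 0.008700
Node n2: branches {R4, R10} → V_2 = 0.02284
Node n3: branches {R3, R11, R12} → V_3 = 0.008567
Node n4: branches {R2, R12} → V_4 = -0.08227
Node n5: branches {R8, R9} → V_5 = -0.02586
Node n6: branches {R1, R10, R14, Im} → V_6 = 0.02615
Node n7: branches {R1, R4, R6, R8, R15} → V_7 = -0.02711
Node n8: branches {R2, R7, R13, R15, Im} → V_8 = -0.08678

R_eq = 55.91 Ω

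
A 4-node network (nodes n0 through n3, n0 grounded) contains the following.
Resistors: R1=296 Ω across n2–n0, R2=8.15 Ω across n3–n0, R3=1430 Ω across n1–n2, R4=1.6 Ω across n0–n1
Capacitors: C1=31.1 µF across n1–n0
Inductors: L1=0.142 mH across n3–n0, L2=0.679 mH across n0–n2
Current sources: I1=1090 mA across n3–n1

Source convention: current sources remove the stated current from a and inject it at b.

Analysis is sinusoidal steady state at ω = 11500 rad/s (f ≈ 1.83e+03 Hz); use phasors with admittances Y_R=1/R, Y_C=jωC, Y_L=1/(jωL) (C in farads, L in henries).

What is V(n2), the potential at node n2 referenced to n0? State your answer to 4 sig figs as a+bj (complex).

Element admittances at ω=11500 rad/s:
  Y(R1) = 0.003378+0.000j S between n2,n0
  Y(R2) = 0.1227+0.000j S between n3,n0
  Y(C1) = 0.000+0.3576j S between n1,n0
  Y(R3) = 0.0006993+0.000j S between n1,n2
  Y(L1) = 0.000-0.6124j S between n3,n0
  Y(L2) = 0.000-0.1281j S between n0,n2
  Y(R4) = 0.6250+0.000j S between n0,n1
  I1: injects 1.09 A into n1 (from n3)
Assemble and solve the 3×3 MNA system:
  V(n1)=1.313-0.7505j  V(n2)=0.004322+0.007032j  V(n3)=-0.3429-1.711j

0.004322+0.007032j V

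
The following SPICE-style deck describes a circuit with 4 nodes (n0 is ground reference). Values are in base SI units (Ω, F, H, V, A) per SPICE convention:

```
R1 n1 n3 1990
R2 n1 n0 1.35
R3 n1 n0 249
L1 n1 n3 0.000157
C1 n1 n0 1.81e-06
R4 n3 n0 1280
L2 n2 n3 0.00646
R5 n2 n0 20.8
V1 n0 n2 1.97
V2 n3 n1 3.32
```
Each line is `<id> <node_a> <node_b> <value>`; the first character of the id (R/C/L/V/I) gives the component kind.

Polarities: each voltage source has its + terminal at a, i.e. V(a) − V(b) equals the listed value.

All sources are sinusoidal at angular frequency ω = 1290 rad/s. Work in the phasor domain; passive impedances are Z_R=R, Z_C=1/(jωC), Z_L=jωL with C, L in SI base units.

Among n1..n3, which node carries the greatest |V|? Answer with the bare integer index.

3

MNA unknowns: 3 node voltages V₁..V_3 plus 2 source currents (V1, V2)
R1: Y=0.0005025+0.000j on G[1,3]
R2: Y=0.7407+0.000j on G[1,0]
R3: Y=0.004016+0.000j on G[1,0]
L1: Y=0.000-4.938j on G[1,3]
C1: Y=0.000+0.002335j on G[1,0]
R4: Y=0.0007813+0.000j on G[3,0]
L2: Y=0.000-0.1200j on G[2,3]
R5: Y=0.04808+0.000j on G[2,0]
V1: row V0−V2=1.97, i_V1 at 0,2
V2: row V3−V1=3.32, i_V2 at 3,1
solve → V1=-0.1345+0.8302j, V2=-1.970+0.000j, V3=3.185+0.8302j
aux → i_V1=-0.1943+0.6187j, i_V2=-0.1038+17.01j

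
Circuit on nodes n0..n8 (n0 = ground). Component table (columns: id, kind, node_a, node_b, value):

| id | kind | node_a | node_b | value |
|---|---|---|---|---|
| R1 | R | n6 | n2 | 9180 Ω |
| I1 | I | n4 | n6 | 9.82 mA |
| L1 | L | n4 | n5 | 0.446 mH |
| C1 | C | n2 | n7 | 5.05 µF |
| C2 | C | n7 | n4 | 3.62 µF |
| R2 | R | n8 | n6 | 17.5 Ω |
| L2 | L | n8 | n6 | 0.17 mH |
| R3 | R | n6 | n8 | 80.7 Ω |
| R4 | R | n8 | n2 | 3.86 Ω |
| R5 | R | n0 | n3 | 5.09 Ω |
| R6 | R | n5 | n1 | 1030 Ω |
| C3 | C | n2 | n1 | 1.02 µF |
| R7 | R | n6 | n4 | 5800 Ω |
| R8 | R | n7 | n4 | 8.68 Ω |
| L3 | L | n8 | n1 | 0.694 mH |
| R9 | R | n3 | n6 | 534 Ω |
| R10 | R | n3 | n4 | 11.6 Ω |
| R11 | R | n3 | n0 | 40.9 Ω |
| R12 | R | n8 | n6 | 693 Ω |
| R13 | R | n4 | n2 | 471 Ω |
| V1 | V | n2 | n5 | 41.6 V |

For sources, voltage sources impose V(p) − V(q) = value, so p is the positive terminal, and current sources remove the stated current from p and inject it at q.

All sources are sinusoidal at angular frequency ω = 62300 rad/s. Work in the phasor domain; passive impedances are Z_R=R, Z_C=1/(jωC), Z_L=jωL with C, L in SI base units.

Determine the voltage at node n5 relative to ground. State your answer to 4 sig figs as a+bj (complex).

-53.79-4.989j V

Element admittances at ω=62300 rad/s:
  Y(R1) = 0.0001089+0.000j S between n6,n2
  I1: injects 0.00982 A into n6 (from n4)
  Y(L1) = 0.000-0.03599j S between n4,n5
  Y(C1) = 0.000+0.3146j S between n2,n7
  Y(C2) = 0.000+0.2255j S between n7,n4
  Y(R2) = 0.05714+0.000j S between n8,n6
  Y(L2) = 0.000-0.09442j S between n8,n6
  Y(R3) = 0.01239+0.000j S between n6,n8
  Y(R4) = 0.2591+0.000j S between n8,n2
  Y(R5) = 0.1965+0.000j S between n0,n3
  Y(R6) = 0.0009709+0.000j S between n5,n1
  Y(C3) = 0.000+0.06355j S between n2,n1
  Y(R7) = 0.0001724+0.000j S between n6,n4
  Y(R8) = 0.1152+0.000j S between n7,n4
  Y(L3) = 0.000-0.02313j S between n8,n1
  Y(R9) = 0.001873+0.000j S between n3,n6
  Y(R10) = 0.08621+0.000j S between n3,n4
  Y(R11) = 0.02445+0.000j S between n3,n0
  Y(R12) = 0.001443+0.000j S between n8,n6
  Y(R13) = 0.002123+0.000j S between n4,n2
  V1: constraint V(n2)−V(n5) = 41.6
Assemble and solve the 9×9 MNA system:
  V(n1)=-12.34-4.032j  V(n2)=-12.19-4.989j  V(n3)=0.000+0.000j  V(n4)=0.2579+0.1008j  V(n5)=-53.79-4.989j  V(n6)=-11.87-4.642j  V(n7)=-6.073-4.214j  V(n8)=-11.98-4.921j
  i(V1)=-0.2234+1.944j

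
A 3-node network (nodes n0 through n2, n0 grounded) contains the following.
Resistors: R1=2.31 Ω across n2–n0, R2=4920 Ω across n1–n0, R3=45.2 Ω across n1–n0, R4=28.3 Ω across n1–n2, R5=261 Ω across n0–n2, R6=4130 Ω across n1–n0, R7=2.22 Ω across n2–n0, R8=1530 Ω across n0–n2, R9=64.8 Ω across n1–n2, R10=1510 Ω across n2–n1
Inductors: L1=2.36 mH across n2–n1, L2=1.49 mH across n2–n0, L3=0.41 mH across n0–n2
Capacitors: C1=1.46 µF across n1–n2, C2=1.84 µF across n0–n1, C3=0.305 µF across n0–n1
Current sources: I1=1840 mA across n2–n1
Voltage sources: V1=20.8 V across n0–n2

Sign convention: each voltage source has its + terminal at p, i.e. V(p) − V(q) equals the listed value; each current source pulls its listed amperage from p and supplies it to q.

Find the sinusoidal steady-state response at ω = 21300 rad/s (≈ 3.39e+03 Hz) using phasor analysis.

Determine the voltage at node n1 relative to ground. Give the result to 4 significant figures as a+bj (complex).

5.020-7.009j V

Apply KCL at each of the 2 non-ground nodes and solve the resulting linear system.
Node n1: branches {R2, R3, L1, C1, I1, R4, C2, C3, R6, R9, R10} → V_1 = 5.020-7.009j
Node n2: branches {R1, L1, C1, I1, R4, L2, R5, R7, R8, L3, R9, R10, V1} → V_2 = -20.80+0.000j
Source currents: i(V1)=-18.03+3.108j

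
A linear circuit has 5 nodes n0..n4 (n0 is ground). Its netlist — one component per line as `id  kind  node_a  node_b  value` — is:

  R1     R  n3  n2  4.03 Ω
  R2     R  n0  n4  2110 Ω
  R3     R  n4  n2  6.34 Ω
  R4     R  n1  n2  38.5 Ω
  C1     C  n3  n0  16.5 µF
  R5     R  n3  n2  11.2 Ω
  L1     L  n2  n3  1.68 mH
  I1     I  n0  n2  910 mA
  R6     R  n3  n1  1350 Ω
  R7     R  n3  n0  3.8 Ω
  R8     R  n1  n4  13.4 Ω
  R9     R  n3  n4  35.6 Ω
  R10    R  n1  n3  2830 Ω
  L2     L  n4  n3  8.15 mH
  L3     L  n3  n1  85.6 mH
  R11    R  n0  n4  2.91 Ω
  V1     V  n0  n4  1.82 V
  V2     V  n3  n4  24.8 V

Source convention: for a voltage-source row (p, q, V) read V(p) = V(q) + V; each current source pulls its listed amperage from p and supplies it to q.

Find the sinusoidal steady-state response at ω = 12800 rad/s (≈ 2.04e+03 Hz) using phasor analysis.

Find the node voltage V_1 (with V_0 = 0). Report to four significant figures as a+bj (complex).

3.073-0.3356j V

Apply KCL at each of the 4 non-ground nodes and solve the resulting linear system.
Node n1: branches {R4, R6, R8, R10, L3} → V_1 = 3.073-0.3356j
Node n2: branches {R1, R3, R4, R5, L1, I1} → V_2 = 16.28-0.6144j
Node n3: branches {R1, C1, R5, L1, R6, R7, R9, R10, L2, L3, V2} → V_3 = 22.98+0.000j
Node n4: branches {R2, R3, R8, R9, L2, R11, V1, V2} → V_4 = -1.820+0.000j
Source currents: i(V1)=4.511+4.853j, i(V2)=-9.054-4.494j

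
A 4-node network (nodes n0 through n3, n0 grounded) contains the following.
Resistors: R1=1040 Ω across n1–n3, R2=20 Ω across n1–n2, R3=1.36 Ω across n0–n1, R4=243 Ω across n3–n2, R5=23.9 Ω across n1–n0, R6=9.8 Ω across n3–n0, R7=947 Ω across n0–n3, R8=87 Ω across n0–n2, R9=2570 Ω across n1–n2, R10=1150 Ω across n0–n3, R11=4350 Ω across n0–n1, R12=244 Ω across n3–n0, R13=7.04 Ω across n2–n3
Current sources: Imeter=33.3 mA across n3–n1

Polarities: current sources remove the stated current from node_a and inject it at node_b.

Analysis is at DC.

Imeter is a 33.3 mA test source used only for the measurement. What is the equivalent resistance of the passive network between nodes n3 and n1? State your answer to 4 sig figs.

MNA unknowns: 3 node voltages V₁..V_3
R1: Y=0.0009615 on G[1,3]
R2: Y=0.05000 on G[1,2]
R3: Y=0.7353 on G[0,1]
R4: Y=0.004115 on G[3,2]
R5: Y=0.04184 on G[1,0]
R6: Y=0.1020 on G[3,0]
R7: Y=0.001056 on G[0,3]
R8: Y=0.01149 on G[0,2]
R9: Y=0.0003891 on G[1,2]
R10: Y=0.0008696 on G[0,3]
R11: Y=0.0002299 on G[0,1]
R12: Y=0.004098 on G[3,0]
R13: Y=0.1420 on G[2,3]
Imeter: z[3]−=0.0333, z[1]+=0.0333
solve → V1=0.03139, V2=-0.1405, V3=-0.2109

R_eq = 7.275 Ω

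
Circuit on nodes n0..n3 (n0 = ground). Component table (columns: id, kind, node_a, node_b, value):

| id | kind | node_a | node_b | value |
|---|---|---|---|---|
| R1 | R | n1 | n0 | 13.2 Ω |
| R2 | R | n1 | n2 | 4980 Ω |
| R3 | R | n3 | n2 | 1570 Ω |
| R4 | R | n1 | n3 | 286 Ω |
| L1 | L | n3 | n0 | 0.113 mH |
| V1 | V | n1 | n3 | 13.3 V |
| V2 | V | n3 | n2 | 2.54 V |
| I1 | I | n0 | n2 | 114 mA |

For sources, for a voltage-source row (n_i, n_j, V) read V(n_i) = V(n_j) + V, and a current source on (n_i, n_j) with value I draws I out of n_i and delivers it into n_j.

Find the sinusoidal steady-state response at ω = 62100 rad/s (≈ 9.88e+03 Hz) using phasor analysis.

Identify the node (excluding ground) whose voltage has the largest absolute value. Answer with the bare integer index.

Apply KCL at each of the 3 non-ground nodes and solve the resulting linear system.
Node n1: branches {R1, R2, R4, V1} → V_1 = 10.70-4.889j
Node n2: branches {R2, R3, V2, I1} → V_2 = -5.139-4.889j
Node n3: branches {R3, R4, L1, V1, V2} → V_3 = -2.599-4.889j
Source currents: i(V1)=-0.8604+0.3704j, i(V2)=-0.1188+0.000j

1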